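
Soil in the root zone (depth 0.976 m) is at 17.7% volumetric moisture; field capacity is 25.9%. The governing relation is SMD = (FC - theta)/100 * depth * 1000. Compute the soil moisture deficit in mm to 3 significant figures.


SMD = (25.9 - 17.7)/100 * 0.976 * 1000 = 80.0 mm
Therefore the soil moisture deficit = 80.0 mm.


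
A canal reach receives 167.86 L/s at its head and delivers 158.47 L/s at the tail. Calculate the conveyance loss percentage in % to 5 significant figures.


Approach: apply the conveyance loss ratio, loss% = ((Q_head - Q_tail)/Q_head)*100.
loss = ((167.86 - 158.47)/167.86)*100 = 5.5939 %
Therefore the conveyance loss percentage = 5.5939 %.


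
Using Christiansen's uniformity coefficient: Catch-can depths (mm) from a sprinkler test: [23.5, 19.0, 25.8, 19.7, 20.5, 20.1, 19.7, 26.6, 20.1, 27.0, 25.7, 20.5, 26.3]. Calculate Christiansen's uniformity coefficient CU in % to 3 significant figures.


Approach: apply Christiansen's uniformity coefficient, CU = (1 - mean_abs_deviation/mean)*100.
mean = 22.654 mm
mean |d_i - mean| = 2.9195 mm
CU = (1 - 2.9195/22.654)*100 = 87.1 %
Therefore Christiansen's uniformity coefficient CU = 87.1 %.


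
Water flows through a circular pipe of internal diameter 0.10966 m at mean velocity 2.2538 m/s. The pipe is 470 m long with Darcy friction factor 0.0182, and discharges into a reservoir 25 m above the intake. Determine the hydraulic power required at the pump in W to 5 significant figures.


Approach: apply continuity + Darcy-Weisbach + hydraulic power, Q = A*v; hf = f*(L/D)*(v^2/(2g)); H = static + hf; P = rho*g*Q*H.
Step 1 — flow rate (continuity, Q = A*v):
  A = pi*(0.10966/2)^2 = 0.009444661 m^2
  Q = 0.009444661 * 2.2538 = 0.02128638 m^3/s
Step 2 — friction head loss (Darcy-Weisbach):
  hf = 0.0182 * (470/0.10966) * (2.2538^2 / (2*9.81))
  hf = 20.19541 m
Step 3 — total head: H = 25 + 20.19541 = 45.19541 m
Step 4 — hydraulic power (P = rho*g*Q*H):
  P = 1000 * 9.81 * 0.02128638 * 45.19541 = 9437.7 W
Therefore the hydraulic power required at the pump = 9437.7 W.


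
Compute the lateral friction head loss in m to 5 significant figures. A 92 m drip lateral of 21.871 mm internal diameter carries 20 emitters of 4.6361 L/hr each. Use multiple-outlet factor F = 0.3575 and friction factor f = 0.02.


Approach: apply Darcy-Weisbach with the multiple-outlet F-factor, Q = n*q/(3600*1000) m^3/s; v = Q/A; hf = F*f*(L/D)*(v^2/(2g)).
Q = 20*4.6361/(3600*1000) = 2.575611e-05 m^3/s
A = pi*(21.871e-3/2)^2 = 3.756879e-04 m^2, so v = Q/A = 0.06855721 m/s
hf = 0.3575*0.02*(92/0.021871)*(0.06855721^2/(2*9.81)) = 0.0072050 m
Therefore the lateral friction head loss = 0.0072050 m.


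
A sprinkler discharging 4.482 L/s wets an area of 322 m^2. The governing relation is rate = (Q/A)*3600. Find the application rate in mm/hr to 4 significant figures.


rate = (4.482 / 322) * 3600 = 50.11 mm/hr
Therefore the application rate = 50.11 mm/hr.


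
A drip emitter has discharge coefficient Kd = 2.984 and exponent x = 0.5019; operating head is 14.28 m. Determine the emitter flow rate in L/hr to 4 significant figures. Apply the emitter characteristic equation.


Approach: apply the emitter characteristic equation, q = Kd * h^x.
q = 2.984 * 14.28^0.5019 = 11.33 L/hr
Therefore the emitter flow rate = 11.33 L/hr.


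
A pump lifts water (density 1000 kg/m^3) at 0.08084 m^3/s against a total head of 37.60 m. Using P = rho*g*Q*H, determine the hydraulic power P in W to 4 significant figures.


P = 1000 * 9.81 * 0.08084 * 37.60 = 29820 W
Therefore the hydraulic power P = 29820 W.


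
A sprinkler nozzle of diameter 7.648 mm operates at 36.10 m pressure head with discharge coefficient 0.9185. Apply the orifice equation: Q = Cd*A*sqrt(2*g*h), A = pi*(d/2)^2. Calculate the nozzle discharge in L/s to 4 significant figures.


A = pi*(7.648e-3/2)^2 = 4.59394e-05 m^2
Q = 0.9185 * 4.59394e-05 * sqrt(2*9.81*36.10) * 1000 = 1.123 L/s
Therefore the nozzle discharge = 1.123 L/s.


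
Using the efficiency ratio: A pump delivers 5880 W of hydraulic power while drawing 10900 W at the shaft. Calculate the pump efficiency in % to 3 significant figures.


Approach: apply the efficiency ratio, eta = (P_out/P_in)*100.
eta = (5880 / 10900) * 100 = 53.9 %
Therefore the pump efficiency = 53.9 %.


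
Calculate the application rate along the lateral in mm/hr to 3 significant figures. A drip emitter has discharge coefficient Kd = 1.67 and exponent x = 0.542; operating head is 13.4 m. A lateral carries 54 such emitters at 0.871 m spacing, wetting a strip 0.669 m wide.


Approach: apply the emitter equation with a lateral mass balance, q = Kd*h^x; Q = n*q; rate = Q/(n*spacing*width).
Step 1 — single emitter flow (q = Kd*h^x):
  q = 1.67 * 13.4^0.542 = 6.8172 L/hr
Step 2 — total lateral flow: Q = 54 * 6.8172 = 368.13 L/hr
Step 3 — wetted area: A = 54 * 0.871 * 0.669 = 31.466 m^2
Step 4 — application rate: Q/A = 368.13/31.466 = 11.7 mm/hr
Therefore the application rate along the lateral = 11.7 mm/hr.


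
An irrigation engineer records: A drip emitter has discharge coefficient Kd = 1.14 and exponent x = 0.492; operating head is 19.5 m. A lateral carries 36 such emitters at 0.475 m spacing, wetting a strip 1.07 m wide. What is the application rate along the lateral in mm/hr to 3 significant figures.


Approach: apply the emitter equation with a lateral mass balance, q = Kd*h^x; Q = n*q; rate = Q/(n*spacing*width).
Step 1 — single emitter flow (q = Kd*h^x):
  q = 1.14 * 19.5^0.492 = 4.9159 L/hr
Step 2 — total lateral flow: Q = 36 * 4.9159 = 176.97 L/hr
Step 3 — wetted area: A = 36 * 0.475 * 1.07 = 18.297 m^2
Step 4 — application rate: Q/A = 176.97/18.297 = 9.67 mm/hr
Therefore the application rate along the lateral = 9.67 mm/hr.


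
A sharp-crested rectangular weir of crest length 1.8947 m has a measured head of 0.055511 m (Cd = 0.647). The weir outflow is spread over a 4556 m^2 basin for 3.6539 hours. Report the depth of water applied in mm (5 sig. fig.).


Approach: apply the rectangular weir equation with a volume-to-depth conversion, Q = (2/3)*Cd*L*sqrt(2g)*H^1.5; d = Q*t/A * 1000.
Step 1 — weir discharge:
  Q = (2/3)*0.647*1.8947*sqrt(2*9.81)*0.055511^1.5 = 0.04734472 m^3/s
Step 2 — volume: V = 0.04734472 * 3.6539*3600 = 622.7743 m^3
Step 3 — depth: d = V/A * 1000 = 622.7743/4556 * 1000 = 136.69 mm
Therefore the depth of water applied = 136.69 mm.


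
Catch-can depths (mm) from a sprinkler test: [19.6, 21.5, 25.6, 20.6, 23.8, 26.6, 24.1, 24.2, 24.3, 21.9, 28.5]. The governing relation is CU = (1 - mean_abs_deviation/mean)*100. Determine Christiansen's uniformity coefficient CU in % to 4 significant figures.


mean = 23.7000 mm
mean |d_i - mean| = 2.03636 mm
CU = (1 - 2.03636/23.7000)*100 = 91.41 %
Therefore Christiansen's uniformity coefficient CU = 91.41 %.


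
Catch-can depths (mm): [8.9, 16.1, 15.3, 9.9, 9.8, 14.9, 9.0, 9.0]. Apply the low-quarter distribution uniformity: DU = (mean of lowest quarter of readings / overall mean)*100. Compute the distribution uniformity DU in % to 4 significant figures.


sorted lowest 2 of 8: [8.9, 9.0] -> mean = 8.95000 mm
overall mean = 11.6125 mm
DU = (8.95000/11.6125)*100 = 77.07 %
Therefore the distribution uniformity DU = 77.07 %.


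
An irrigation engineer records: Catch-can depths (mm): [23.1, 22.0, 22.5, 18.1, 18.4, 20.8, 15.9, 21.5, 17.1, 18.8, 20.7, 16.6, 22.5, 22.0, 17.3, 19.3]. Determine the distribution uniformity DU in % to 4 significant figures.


Approach: apply the low-quarter distribution uniformity, DU = (mean of lowest quarter of readings / overall mean)*100.
sorted lowest 4 of 16: [15.9, 16.6, 17.1, 17.3] -> mean = 16.7250 mm
overall mean = 19.7875 mm
DU = (16.7250/19.7875)*100 = 84.52 %
Therefore the distribution uniformity DU = 84.52 %.


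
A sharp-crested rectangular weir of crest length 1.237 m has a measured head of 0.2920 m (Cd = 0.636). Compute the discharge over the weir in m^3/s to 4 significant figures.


Approach: apply the rectangular weir equation, Q = (2/3)*Cd*L*sqrt(2g)*H^1.5.
Q = (2/3)*0.636*1.237*sqrt(2*9.81)*0.2920^1.5 = 0.3666 m^3/s
Therefore the discharge over the weir = 0.3666 m^3/s.


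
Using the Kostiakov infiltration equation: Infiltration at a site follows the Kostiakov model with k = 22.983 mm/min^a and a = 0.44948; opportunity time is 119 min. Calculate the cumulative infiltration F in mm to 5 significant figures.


Approach: apply the Kostiakov infiltration equation, F = k*t^a.
F = 22.983 * 119^0.44948 = 196.94 mm
Therefore the cumulative infiltration F = 196.94 mm.


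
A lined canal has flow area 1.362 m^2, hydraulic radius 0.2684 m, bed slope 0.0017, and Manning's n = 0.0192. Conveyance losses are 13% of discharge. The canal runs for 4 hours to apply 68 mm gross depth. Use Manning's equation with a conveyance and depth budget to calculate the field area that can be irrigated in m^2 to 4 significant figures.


Approach: apply Manning's equation with a conveyance and depth budget, Q = (1/n)*A*R^(2/3)*S^(1/2); Q_field = Q*(1-loss); Area = Q_field*t/(d/1000).
Step 1 — canal discharge (Manning's equation):
  Q = (1/0.0192) * 1.362 * 0.2684^(2/3) * 0.0017^(1/2) = 1.21699 m^3/s
Step 2 — delivered flow: Q_field = 1.21699*(1 - 13/100) = 1.05879 m^3/s
Step 3 — volume delivered: V = 1.05879 * 4*3600 = 15246.5 m^3
Step 4 — area served: A = V / (depth/1000) = 15246.5 / 0.068 = 224200 m^2
Therefore the field area that can be irrigated = 224200 m^2.


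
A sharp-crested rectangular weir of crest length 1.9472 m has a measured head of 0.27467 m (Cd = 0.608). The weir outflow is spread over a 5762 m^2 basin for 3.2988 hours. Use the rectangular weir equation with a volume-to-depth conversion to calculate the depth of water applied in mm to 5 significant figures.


Approach: apply the rectangular weir equation with a volume-to-depth conversion, Q = (2/3)*Cd*L*sqrt(2g)*H^1.5; d = Q*t/A * 1000.
Step 1 — weir discharge:
  Q = (2/3)*0.608*1.9472*sqrt(2*9.81)*0.27467^1.5 = 0.5032563 m^3/s
Step 2 — volume: V = 0.5032563 * 3.2988*3600 = 5976.511 m^3
Step 3 — depth: d = V/A * 1000 = 5976.511/5762 * 1000 = 1037.2 mm
Therefore the depth of water applied = 1037.2 mm.


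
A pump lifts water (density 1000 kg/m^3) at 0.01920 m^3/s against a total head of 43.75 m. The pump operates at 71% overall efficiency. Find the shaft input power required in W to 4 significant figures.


Approach: apply hydraulic power then efficiency conversion, P = rho*g*Q*H; P_in = P/eta.
Step 1 — hydraulic power (P = rho*g*Q*H):
  P = 1000 * 9.81 * 0.01920 * 43.75 = 8240.40 W
Step 2 — input power: P_in = P/eta = 8240.40 / 0.71 = 11610 W
Therefore the shaft input power required = 11610 W.


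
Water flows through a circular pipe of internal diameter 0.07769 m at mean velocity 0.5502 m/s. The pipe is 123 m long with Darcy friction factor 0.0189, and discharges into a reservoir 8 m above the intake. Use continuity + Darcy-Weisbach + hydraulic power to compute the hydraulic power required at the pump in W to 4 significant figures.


Approach: apply continuity + Darcy-Weisbach + hydraulic power, Q = A*v; hf = f*(L/D)*(v^2/(2g)); H = static + hf; P = rho*g*Q*H.
Step 1 — flow rate (continuity, Q = A*v):
  A = pi*(0.07769/2)^2 = 0.00474046 m^2
  Q = 0.00474046 * 0.5502 = 0.00260820 m^3/s
Step 2 — friction head loss (Darcy-Weisbach):
  hf = 0.0189 * (123/0.07769) * (0.5502^2 / (2*9.81))
  hf = 0.461683 m
Step 3 — total head: H = 8 + 0.461683 = 8.46168 m
Step 4 — hydraulic power (P = rho*g*Q*H):
  P = 1000 * 9.81 * 0.00260820 * 8.46168 = 216.5 W
Therefore the hydraulic power required at the pump = 216.5 W.


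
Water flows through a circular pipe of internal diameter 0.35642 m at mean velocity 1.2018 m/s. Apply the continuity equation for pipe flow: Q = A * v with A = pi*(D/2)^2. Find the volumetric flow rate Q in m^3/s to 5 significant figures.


A = pi*(0.35642/2)^2 = 0.09977323 m^2
Q = 0.09977323 * 1.2018 = 0.11991 m^3/s
Therefore the volumetric flow rate Q = 0.11991 m^3/s.


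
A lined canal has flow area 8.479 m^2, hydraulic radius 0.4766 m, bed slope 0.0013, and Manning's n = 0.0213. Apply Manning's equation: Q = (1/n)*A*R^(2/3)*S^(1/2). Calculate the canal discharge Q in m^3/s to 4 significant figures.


Q = (1/0.0213) * 8.479 * 0.4766^(2/3) * 0.0013^(1/2) = 8.757 m^3/s
Therefore the canal discharge Q = 8.757 m^3/s.


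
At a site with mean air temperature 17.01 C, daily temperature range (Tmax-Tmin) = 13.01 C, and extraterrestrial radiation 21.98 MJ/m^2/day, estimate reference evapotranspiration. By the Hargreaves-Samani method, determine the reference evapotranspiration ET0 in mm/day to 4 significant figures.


Approach: apply the Hargreaves-Samani method, ET0 = 0.0023*(Tmean+17.8)*sqrt(Tmax-Tmin)*0.408*Ra.
ET0 = 0.0023*(17.01+17.8)*sqrt(13.01)*0.408*21.98 = 2.590 mm/day
Therefore the reference evapotranspiration ET0 = 2.590 mm/day.


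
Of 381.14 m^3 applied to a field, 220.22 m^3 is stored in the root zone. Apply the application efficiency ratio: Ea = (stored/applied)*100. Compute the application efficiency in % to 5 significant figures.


Ea = (220.22/381.14)*100 = 57.779 %
Therefore the application efficiency = 57.779 %.


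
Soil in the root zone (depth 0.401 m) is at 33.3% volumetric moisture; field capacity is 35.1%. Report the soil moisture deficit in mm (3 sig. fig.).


Approach: apply the soil moisture deficit relation, SMD = (FC - theta)/100 * depth * 1000.
SMD = (35.1 - 33.3)/100 * 0.401 * 1000 = 7.22 mm
Therefore the soil moisture deficit = 7.22 mm.


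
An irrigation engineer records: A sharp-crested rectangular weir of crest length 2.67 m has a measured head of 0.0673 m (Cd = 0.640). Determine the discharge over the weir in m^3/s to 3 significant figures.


Approach: apply the rectangular weir equation, Q = (2/3)*Cd*L*sqrt(2g)*H^1.5.
Q = (2/3)*0.640*2.67*sqrt(2*9.81)*0.0673^1.5 = 0.0881 m^3/s
Therefore the discharge over the weir = 0.0881 m^3/s.


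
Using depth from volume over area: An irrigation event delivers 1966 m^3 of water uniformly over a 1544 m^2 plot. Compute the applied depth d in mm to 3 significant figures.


Approach: apply depth from volume over area, d = (V/A)*1000.
d = (1966 / 1544) * 1000 = 1270 mm
Therefore the applied depth d = 1270 mm.


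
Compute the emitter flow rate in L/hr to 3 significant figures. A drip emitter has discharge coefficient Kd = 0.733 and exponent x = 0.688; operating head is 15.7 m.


Approach: apply the emitter characteristic equation, q = Kd * h^x.
q = 0.733 * 15.7^0.688 = 4.87 L/hr
Therefore the emitter flow rate = 4.87 L/hr.


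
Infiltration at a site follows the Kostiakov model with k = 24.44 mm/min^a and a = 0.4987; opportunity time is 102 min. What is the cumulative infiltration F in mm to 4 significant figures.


Approach: apply the Kostiakov infiltration equation, F = k*t^a.
F = 24.44 * 102^0.4987 = 245.4 mm
Therefore the cumulative infiltration F = 245.4 mm.


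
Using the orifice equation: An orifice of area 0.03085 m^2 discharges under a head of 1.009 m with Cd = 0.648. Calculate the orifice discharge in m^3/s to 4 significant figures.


Approach: apply the orifice equation, Q = Cd*A*sqrt(2*g*h).
Q = 0.648 * 0.03085 * sqrt(2*9.81*1.009) = 0.08895 m^3/s
Therefore the orifice discharge = 0.08895 m^3/s.


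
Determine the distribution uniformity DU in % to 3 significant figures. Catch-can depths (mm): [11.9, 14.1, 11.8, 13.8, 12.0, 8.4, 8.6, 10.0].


Approach: apply the low-quarter distribution uniformity, DU = (mean of lowest quarter of readings / overall mean)*100.
sorted lowest 2 of 8: [8.4, 8.6] -> mean = 8.5000 mm
overall mean = 11.325 mm
DU = (8.5000/11.325)*100 = 75.1 %
Therefore the distribution uniformity DU = 75.1 %.


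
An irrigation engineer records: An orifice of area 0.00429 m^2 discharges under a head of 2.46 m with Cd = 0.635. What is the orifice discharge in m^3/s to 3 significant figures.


Approach: apply the orifice equation, Q = Cd*A*sqrt(2*g*h).
Q = 0.635 * 0.00429 * sqrt(2*9.81*2.46) = 0.0189 m^3/s
Therefore the orifice discharge = 0.0189 m^3/s.


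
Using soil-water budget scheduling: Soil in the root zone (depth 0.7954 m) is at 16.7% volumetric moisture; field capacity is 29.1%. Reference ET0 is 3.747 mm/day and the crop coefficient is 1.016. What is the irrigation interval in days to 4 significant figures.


Approach: apply soil-water budget scheduling, SMD = (FC-theta)/100*depth*1000; ETc = ET0*Kc; interval = SMD/ETc.
Step 1 — soil moisture deficit:
  SMD = (29.1 - 16.7)/100 * 0.7954 * 1000 = 98.6296 mm
Step 2 — daily crop ET (ETc = ET0*Kc):
  ETc = 3.747 * 1.016 = 3.80695 mm/day
Step 3 — irrigation interval (SMD/ETc):
  interval = 98.6296 / 3.80695 = 25.91 days
Therefore the irrigation interval = 25.91 days.


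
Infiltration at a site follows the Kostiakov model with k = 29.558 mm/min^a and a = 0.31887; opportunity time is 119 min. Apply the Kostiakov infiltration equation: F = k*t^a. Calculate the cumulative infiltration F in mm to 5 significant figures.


F = 29.558 * 119^0.31887 = 135.68 mm
Therefore the cumulative infiltration F = 135.68 mm.


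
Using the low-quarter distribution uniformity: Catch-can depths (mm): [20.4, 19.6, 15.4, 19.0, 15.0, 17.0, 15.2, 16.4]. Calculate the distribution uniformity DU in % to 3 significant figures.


Approach: apply the low-quarter distribution uniformity, DU = (mean of lowest quarter of readings / overall mean)*100.
sorted lowest 2 of 8: [15.0, 15.2] -> mean = 15.100 mm
overall mean = 17.250 mm
DU = (15.100/17.250)*100 = 87.5 %
Therefore the distribution uniformity DU = 87.5 %.


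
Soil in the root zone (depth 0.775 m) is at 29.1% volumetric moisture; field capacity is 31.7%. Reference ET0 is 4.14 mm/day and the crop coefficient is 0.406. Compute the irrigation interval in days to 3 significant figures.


Approach: apply soil-water budget scheduling, SMD = (FC-theta)/100*depth*1000; ETc = ET0*Kc; interval = SMD/ETc.
Step 1 — soil moisture deficit:
  SMD = (31.7 - 29.1)/100 * 0.775 * 1000 = 20.150 mm
Step 2 — daily crop ET (ETc = ET0*Kc):
  ETc = 4.14 * 0.406 = 1.6808 mm/day
Step 3 — irrigation interval (SMD/ETc):
  interval = 20.150 / 1.6808 = 12.0 days
Therefore the irrigation interval = 12.0 days.


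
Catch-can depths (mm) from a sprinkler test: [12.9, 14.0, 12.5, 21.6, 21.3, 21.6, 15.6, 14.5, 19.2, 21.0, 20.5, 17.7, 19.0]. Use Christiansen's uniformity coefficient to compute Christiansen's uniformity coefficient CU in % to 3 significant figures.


Approach: apply Christiansen's uniformity coefficient, CU = (1 - mean_abs_deviation/mean)*100.
mean = 17.800 mm
mean |d_i - mean| = 3.0154 mm
CU = (1 - 3.0154/17.800)*100 = 83.1 %
Therefore Christiansen's uniformity coefficient CU = 83.1 %.


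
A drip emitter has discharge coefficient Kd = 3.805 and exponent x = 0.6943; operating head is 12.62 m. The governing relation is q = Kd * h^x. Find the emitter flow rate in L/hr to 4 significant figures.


q = 3.805 * 12.62^0.6943 = 22.12 L/hr
Therefore the emitter flow rate = 22.12 L/hr.


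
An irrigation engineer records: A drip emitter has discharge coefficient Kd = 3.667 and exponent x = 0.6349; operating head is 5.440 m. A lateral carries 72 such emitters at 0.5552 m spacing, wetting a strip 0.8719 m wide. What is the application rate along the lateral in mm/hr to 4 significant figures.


Approach: apply the emitter equation with a lateral mass balance, q = Kd*h^x; Q = n*q; rate = Q/(n*spacing*width).
Step 1 — single emitter flow (q = Kd*h^x):
  q = 3.667 * 5.440^0.6349 = 10.7484 L/hr
Step 2 — total lateral flow: Q = 72 * 10.7484 = 773.883 L/hr
Step 3 — wetted area: A = 72 * 0.5552 * 0.8719 = 34.8537 m^2
Step 4 — application rate: Q/A = 773.883/34.8537 = 22.20 mm/hr
Therefore the application rate along the lateral = 22.20 mm/hr.


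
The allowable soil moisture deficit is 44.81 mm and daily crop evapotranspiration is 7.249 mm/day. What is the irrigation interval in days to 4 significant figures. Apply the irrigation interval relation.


Approach: apply the irrigation interval relation, interval = SMD / ETc.
interval = 44.81 / 7.249 = 6.182 days
Therefore the irrigation interval = 6.182 days.


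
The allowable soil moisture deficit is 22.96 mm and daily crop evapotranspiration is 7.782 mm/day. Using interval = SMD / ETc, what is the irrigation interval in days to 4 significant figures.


interval = 22.96 / 7.782 = 2.950 days
Therefore the irrigation interval = 2.950 days.


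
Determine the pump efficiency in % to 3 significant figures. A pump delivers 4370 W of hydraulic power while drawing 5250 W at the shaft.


Approach: apply the efficiency ratio, eta = (P_out/P_in)*100.
eta = (4370 / 5250) * 100 = 83.2 %
Therefore the pump efficiency = 83.2 %.


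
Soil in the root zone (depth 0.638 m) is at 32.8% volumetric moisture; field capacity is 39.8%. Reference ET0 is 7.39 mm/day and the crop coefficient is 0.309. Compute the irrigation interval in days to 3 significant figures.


Approach: apply soil-water budget scheduling, SMD = (FC-theta)/100*depth*1000; ETc = ET0*Kc; interval = SMD/ETc.
Step 1 — soil moisture deficit:
  SMD = (39.8 - 32.8)/100 * 0.638 * 1000 = 44.660 mm
Step 2 — daily crop ET (ETc = ET0*Kc):
  ETc = 7.39 * 0.309 = 2.2835 mm/day
Step 3 — irrigation interval (SMD/ETc):
  interval = 44.660 / 2.2835 = 19.6 days
Therefore the irrigation interval = 19.6 days.


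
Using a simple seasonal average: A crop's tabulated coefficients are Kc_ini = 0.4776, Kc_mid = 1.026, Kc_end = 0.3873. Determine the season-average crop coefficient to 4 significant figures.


Approach: apply a simple seasonal average, Kc_avg = (Kc_ini + Kc_mid + Kc_end)/3.
Kc_avg = (0.4776 + 1.026 + 0.3873)/3 = 0.6303
Therefore the season-average crop coefficient = 0.6303.


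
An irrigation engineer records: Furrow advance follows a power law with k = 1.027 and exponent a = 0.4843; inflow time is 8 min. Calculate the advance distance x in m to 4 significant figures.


Approach: apply the power-law advance function, x = k*t^a.
x = 1.027 * 8^0.4843 = 2.811 m
Therefore the advance distance x = 2.811 m.


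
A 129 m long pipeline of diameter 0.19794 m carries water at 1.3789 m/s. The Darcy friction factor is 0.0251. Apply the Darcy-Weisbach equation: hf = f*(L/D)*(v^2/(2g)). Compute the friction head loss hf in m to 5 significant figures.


hf = 0.0251 * (129/0.19794) * (1.3789^2 / (2*9.81))
hf = 1.5852 m
Therefore the friction head loss hf = 1.5852 m.


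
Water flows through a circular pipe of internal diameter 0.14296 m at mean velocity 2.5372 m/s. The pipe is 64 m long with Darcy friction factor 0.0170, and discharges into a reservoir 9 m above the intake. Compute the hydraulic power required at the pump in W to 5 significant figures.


Approach: apply continuity + Darcy-Weisbach + hydraulic power, Q = A*v; hf = f*(L/D)*(v^2/(2g)); H = static + hf; P = rho*g*Q*H.
Step 1 — flow rate (continuity, Q = A*v):
  A = pi*(0.14296/2)^2 = 0.01605162 m^2
  Q = 0.01605162 * 2.5372 = 0.04072618 m^3/s
Step 2 — friction head loss (Darcy-Weisbach):
  hf = 0.0170 * (64/0.14296) * (2.5372^2 / (2*9.81))
  hf = 2.497036 m
Step 3 — total head: H = 9 + 2.497036 = 11.49704 m
Step 4 — hydraulic power (P = rho*g*Q*H):
  P = 1000 * 9.81 * 0.04072618 * 11.49704 = 4593.3 W
Therefore the hydraulic power required at the pump = 4593.3 W.


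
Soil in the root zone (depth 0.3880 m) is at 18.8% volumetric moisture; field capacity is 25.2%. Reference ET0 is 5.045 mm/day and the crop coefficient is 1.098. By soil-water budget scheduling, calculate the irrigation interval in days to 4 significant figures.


Approach: apply soil-water budget scheduling, SMD = (FC-theta)/100*depth*1000; ETc = ET0*Kc; interval = SMD/ETc.
Step 1 — soil moisture deficit:
  SMD = (25.2 - 18.8)/100 * 0.3880 * 1000 = 24.8320 mm
Step 2 — daily crop ET (ETc = ET0*Kc):
  ETc = 5.045 * 1.098 = 5.53941 mm/day
Step 3 — irrigation interval (SMD/ETc):
  interval = 24.8320 / 5.53941 = 4.483 days
Therefore the irrigation interval = 4.483 days.


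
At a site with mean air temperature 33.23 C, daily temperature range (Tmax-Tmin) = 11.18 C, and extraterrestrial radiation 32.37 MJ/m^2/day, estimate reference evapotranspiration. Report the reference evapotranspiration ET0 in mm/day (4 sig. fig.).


Approach: apply the Hargreaves-Samani method, ET0 = 0.0023*(Tmean+17.8)*sqrt(Tmax-Tmin)*0.408*Ra.
ET0 = 0.0023*(33.23+17.8)*sqrt(11.18)*0.408*32.37 = 5.183 mm/day
Therefore the reference evapotranspiration ET0 = 5.183 mm/day.


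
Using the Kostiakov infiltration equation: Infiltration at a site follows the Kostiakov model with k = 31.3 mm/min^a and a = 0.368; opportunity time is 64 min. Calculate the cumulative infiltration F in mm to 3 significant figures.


Approach: apply the Kostiakov infiltration equation, F = k*t^a.
F = 31.3 * 64^0.368 = 145 mm
Therefore the cumulative infiltration F = 145 mm.


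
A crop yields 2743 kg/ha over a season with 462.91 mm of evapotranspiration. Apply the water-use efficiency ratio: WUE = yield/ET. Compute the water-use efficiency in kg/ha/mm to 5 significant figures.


WUE = 2743 / 462.91 = 5.9256 kg/ha/mm
Therefore the water-use efficiency = 5.9256 kg/ha/mm.


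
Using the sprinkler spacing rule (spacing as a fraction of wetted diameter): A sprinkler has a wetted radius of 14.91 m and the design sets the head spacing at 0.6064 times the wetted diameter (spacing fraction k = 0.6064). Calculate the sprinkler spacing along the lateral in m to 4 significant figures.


Approach: apply the sprinkler spacing rule (spacing as a fraction of wetted diameter), S = k*(2*R).
S = 0.6064 * (2 * 14.91) = 18.08 m
Therefore the sprinkler spacing along the lateral = 18.08 m.


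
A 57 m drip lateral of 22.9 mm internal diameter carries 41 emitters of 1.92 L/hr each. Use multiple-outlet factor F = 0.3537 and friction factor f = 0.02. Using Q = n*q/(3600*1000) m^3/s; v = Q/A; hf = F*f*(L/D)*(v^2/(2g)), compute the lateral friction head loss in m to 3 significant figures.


Q = 41*1.92/(3600*1000) = 2.1867e-05 m^3/s
A = pi*(22.9e-3/2)^2 = 4.1187e-04 m^2, so v = Q/A = 0.053091 m/s
hf = 0.3537*0.02*(57/0.0229)*(0.053091^2/(2*9.81)) = 0.00253 m
Therefore the lateral friction head loss = 0.00253 m.


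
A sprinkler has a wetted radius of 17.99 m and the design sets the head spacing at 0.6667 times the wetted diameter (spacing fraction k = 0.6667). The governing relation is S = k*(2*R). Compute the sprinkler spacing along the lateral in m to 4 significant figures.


S = 0.6667 * (2 * 17.99) = 23.99 m
Therefore the sprinkler spacing along the lateral = 23.99 m.


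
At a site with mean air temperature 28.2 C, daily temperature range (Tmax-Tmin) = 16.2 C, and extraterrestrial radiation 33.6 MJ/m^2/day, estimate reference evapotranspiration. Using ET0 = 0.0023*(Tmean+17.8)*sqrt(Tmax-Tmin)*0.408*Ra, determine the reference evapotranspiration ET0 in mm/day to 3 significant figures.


ET0 = 0.0023*(28.2+17.8)*sqrt(16.2)*0.408*33.6 = 5.84 mm/day
Therefore the reference evapotranspiration ET0 = 5.84 mm/day.


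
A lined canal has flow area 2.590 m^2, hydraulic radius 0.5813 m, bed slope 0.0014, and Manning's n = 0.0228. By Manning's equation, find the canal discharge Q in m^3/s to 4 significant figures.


Approach: apply Manning's equation, Q = (1/n)*A*R^(2/3)*S^(1/2).
Q = (1/0.0228) * 2.590 * 0.5813^(2/3) * 0.0014^(1/2) = 2.960 m^3/s
Therefore the canal discharge Q = 2.960 m^3/s.


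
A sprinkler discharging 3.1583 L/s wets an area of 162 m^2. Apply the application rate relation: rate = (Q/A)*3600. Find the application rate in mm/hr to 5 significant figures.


rate = (3.1583 / 162) * 3600 = 70.184 mm/hr
Therefore the application rate = 70.184 mm/hr.


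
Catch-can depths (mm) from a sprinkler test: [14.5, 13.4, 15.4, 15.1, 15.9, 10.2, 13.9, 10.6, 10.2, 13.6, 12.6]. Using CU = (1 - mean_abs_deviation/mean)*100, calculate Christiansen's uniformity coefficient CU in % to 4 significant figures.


mean = 13.2182 mm
mean |d_i - mean| = 1.68595 mm
CU = (1 - 1.68595/13.2182)*100 = 87.25 %
Therefore Christiansen's uniformity coefficient CU = 87.25 %.


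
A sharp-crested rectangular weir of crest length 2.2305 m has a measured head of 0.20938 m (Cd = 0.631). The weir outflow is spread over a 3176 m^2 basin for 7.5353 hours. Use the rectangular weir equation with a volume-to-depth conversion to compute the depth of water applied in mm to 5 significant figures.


Approach: apply the rectangular weir equation with a volume-to-depth conversion, Q = (2/3)*Cd*L*sqrt(2g)*H^1.5; d = Q*t/A * 1000.
Step 1 — weir discharge:
  Q = (2/3)*0.631*2.2305*sqrt(2*9.81)*0.20938^1.5 = 0.3981921 m^3/s
Step 2 — volume: V = 0.3981921 * 7.5353*3600 = 10801.79 m^3
Step 3 — depth: d = V/A * 1000 = 10801.79/3176 * 1000 = 3401.1 mm
Therefore the depth of water applied = 3401.1 mm.


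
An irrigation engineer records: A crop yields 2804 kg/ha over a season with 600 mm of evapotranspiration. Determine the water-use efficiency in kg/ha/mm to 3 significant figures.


Approach: apply the water-use efficiency ratio, WUE = yield/ET.
WUE = 2804 / 600 = 4.67 kg/ha/mm
Therefore the water-use efficiency = 4.67 kg/ha/mm.


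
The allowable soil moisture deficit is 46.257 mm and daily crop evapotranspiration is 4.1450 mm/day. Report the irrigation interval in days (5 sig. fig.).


Approach: apply the irrigation interval relation, interval = SMD / ETc.
interval = 46.257 / 4.1450 = 11.160 days
Therefore the irrigation interval = 11.160 days.


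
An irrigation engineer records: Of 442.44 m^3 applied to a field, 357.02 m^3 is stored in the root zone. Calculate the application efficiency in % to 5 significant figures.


Approach: apply the application efficiency ratio, Ea = (stored/applied)*100.
Ea = (357.02/442.44)*100 = 80.693 %
Therefore the application efficiency = 80.693 %.


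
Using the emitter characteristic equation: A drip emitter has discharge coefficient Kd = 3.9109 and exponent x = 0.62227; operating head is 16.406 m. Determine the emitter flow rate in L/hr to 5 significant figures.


Approach: apply the emitter characteristic equation, q = Kd * h^x.
q = 3.9109 * 16.406^0.62227 = 22.302 L/hr
Therefore the emitter flow rate = 22.302 L/hr.


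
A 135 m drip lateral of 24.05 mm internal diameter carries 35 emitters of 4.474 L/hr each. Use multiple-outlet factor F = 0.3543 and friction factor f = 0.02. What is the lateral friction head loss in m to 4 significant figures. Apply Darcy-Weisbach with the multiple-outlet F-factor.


Approach: apply Darcy-Weisbach with the multiple-outlet F-factor, Q = n*q/(3600*1000) m^3/s; v = Q/A; hf = F*f*(L/D)*(v^2/(2g)).
Q = 35*4.474/(3600*1000) = 4.34972e-05 m^3/s
A = pi*(24.05e-3/2)^2 = 4.54276e-04 m^2, so v = Q/A = 0.0957506 m/s
hf = 0.3543*0.02*(135/0.02405)*(0.0957506^2/(2*9.81)) = 0.01859 m
Therefore the lateral friction head loss = 0.01859 m.


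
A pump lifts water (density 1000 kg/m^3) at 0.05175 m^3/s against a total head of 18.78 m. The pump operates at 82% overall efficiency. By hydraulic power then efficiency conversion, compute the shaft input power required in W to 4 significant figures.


Approach: apply hydraulic power then efficiency conversion, P = rho*g*Q*H; P_in = P/eta.
Step 1 — hydraulic power (P = rho*g*Q*H):
  P = 1000 * 9.81 * 0.05175 * 18.78 = 9534.00 W
Step 2 — input power: P_in = P/eta = 9534.00 / 0.82 = 11630 W
Therefore the shaft input power required = 11630 W.


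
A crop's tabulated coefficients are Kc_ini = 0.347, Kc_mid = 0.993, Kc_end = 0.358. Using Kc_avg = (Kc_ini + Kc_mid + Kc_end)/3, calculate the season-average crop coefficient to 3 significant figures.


Kc_avg = (0.347 + 0.993 + 0.358)/3 = 0.566
Therefore the season-average crop coefficient = 0.566.


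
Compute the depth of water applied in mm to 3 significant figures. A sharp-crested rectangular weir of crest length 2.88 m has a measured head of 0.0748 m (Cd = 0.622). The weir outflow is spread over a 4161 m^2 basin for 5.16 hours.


Approach: apply the rectangular weir equation with a volume-to-depth conversion, Q = (2/3)*Cd*L*sqrt(2g)*H^1.5; d = Q*t/A * 1000.
Step 1 — weir discharge:
  Q = (2/3)*0.622*2.88*sqrt(2*9.81)*0.0748^1.5 = 0.10822 m^3/s
Step 2 — volume: V = 0.10822 * 5.16*3600 = 2010.2 m^3
Step 3 — depth: d = V/A * 1000 = 2010.2/4161 * 1000 = 483 mm
Therefore the depth of water applied = 483 mm.


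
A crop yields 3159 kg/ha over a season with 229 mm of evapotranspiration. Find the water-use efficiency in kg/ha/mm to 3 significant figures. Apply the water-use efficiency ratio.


Approach: apply the water-use efficiency ratio, WUE = yield/ET.
WUE = 3159 / 229 = 13.8 kg/ha/mm
Therefore the water-use efficiency = 13.8 kg/ha/mm.


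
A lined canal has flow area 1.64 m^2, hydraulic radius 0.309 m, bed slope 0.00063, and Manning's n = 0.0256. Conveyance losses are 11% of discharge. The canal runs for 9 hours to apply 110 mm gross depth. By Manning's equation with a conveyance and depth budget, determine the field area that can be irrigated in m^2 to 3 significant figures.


Approach: apply Manning's equation with a conveyance and depth budget, Q = (1/n)*A*R^(2/3)*S^(1/2); Q_field = Q*(1-loss); Area = Q_field*t/(d/1000).
Step 1 — canal discharge (Manning's equation):
  Q = (1/0.0256) * 1.64 * 0.309^(2/3) * 0.00063^(1/2) = 0.73493 m^3/s
Step 2 — delivered flow: Q_field = 0.73493*(1 - 11/100) = 0.65409 m^3/s
Step 3 — volume delivered: V = 0.65409 * 9*3600 = 21192 m^3
Step 4 — area served: A = V / (depth/1000) = 21192 / 0.11 = 193000 m^2
Therefore the field area that can be irrigated = 193000 m^2.


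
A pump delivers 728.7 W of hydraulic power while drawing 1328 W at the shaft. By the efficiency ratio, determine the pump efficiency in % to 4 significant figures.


Approach: apply the efficiency ratio, eta = (P_out/P_in)*100.
eta = (728.7 / 1328) * 100 = 54.87 %
Therefore the pump efficiency = 54.87 %.


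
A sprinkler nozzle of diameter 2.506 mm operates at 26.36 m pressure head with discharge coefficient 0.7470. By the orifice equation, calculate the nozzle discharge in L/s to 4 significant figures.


Approach: apply the orifice equation, Q = Cd*A*sqrt(2*g*h), A = pi*(d/2)^2.
A = pi*(2.506e-3/2)^2 = 4.93233e-06 m^2
Q = 0.7470 * 4.93233e-06 * sqrt(2*9.81*26.36) * 1000 = 0.08379 L/s
Therefore the nozzle discharge = 0.08379 L/s.


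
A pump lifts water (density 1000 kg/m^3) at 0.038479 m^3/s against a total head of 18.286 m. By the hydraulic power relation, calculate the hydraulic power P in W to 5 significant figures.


Approach: apply the hydraulic power relation, P = rho*g*Q*H.
P = 1000 * 9.81 * 0.038479 * 18.286 = 6902.6 W
Therefore the hydraulic power P = 6902.6 W.


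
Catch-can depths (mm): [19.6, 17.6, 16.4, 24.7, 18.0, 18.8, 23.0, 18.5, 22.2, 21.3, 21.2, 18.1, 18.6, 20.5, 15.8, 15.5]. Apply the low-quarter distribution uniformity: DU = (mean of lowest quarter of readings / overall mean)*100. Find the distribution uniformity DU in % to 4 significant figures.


sorted lowest 4 of 16: [15.5, 15.8, 16.4, 17.6] -> mean = 16.3250 mm
overall mean = 19.3625 mm
DU = (16.3250/19.3625)*100 = 84.31 %
Therefore the distribution uniformity DU = 84.31 %.


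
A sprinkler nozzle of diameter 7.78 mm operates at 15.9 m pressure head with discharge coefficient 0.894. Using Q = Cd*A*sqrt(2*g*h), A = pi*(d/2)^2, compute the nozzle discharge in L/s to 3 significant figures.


A = pi*(7.78e-3/2)^2 = 4.7539e-05 m^2
Q = 0.894 * 4.7539e-05 * sqrt(2*9.81*15.9) * 1000 = 0.751 L/s
Therefore the nozzle discharge = 0.751 L/s.


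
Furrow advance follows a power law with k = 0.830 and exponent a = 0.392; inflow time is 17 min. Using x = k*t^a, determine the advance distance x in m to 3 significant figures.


x = 0.830 * 17^0.392 = 2.52 m
Therefore the advance distance x = 2.52 m.


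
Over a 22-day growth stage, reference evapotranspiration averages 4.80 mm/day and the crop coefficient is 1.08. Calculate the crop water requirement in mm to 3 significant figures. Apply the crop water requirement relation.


Approach: apply the crop water requirement relation, CWR = ET0 * Kc * days.
CWR = 4.80 * 1.08 * 22 = 114 mm
Therefore the crop water requirement = 114 mm.


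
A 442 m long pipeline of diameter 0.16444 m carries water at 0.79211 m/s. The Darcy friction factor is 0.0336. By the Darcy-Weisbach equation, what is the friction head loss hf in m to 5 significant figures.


Approach: apply the Darcy-Weisbach equation, hf = f*(L/D)*(v^2/(2g)).
hf = 0.0336 * (442/0.16444) * (0.79211^2 / (2*9.81))
hf = 2.8882 m
Therefore the friction head loss hf = 2.8882 m.


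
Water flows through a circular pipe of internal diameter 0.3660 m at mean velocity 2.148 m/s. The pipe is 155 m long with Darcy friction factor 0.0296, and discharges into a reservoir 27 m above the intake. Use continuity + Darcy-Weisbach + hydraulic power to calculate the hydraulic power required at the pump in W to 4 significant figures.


Approach: apply continuity + Darcy-Weisbach + hydraulic power, Q = A*v; hf = f*(L/D)*(v^2/(2g)); H = static + hf; P = rho*g*Q*H.
Step 1 — flow rate (continuity, Q = A*v):
  A = pi*(0.3660/2)^2 = 0.105209 m^2
  Q = 0.105209 * 2.148 = 0.225988 m^3/s
Step 2 — friction head loss (Darcy-Weisbach):
  hf = 0.0296 * (155/0.3660) * (2.148^2 / (2*9.81))
  hf = 2.94789 m
Step 3 — total head: H = 27 + 2.94789 = 29.9479 m
Step 4 — hydraulic power (P = rho*g*Q*H):
  P = 1000 * 9.81 * 0.225988 * 29.9479 = 66390 W
Therefore the hydraulic power required at the pump = 66390 W.


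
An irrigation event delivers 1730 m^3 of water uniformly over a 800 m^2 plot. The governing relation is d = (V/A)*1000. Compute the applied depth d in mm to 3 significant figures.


d = (1730 / 800) * 1000 = 2160 mm
Therefore the applied depth d = 2160 mm.


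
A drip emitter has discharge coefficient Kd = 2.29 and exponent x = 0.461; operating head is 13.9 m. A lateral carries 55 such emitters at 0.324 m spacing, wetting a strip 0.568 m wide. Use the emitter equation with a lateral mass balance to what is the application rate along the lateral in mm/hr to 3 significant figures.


Approach: apply the emitter equation with a lateral mass balance, q = Kd*h^x; Q = n*q; rate = Q/(n*spacing*width).
Step 1 — single emitter flow (q = Kd*h^x):
  q = 2.29 * 13.9^0.461 = 7.7049 L/hr
Step 2 — total lateral flow: Q = 55 * 7.7049 = 423.77 L/hr
Step 3 — wetted area: A = 55 * 0.324 * 0.568 = 10.122 m^2
Step 4 — application rate: Q/A = 423.77/10.122 = 41.9 mm/hr
Therefore the application rate along the lateral = 41.9 mm/hr.


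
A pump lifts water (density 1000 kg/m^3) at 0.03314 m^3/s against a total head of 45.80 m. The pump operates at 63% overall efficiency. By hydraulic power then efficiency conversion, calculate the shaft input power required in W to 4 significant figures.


Approach: apply hydraulic power then efficiency conversion, P = rho*g*Q*H; P_in = P/eta.
Step 1 — hydraulic power (P = rho*g*Q*H):
  P = 1000 * 9.81 * 0.03314 * 45.80 = 14889.7 W
Step 2 — input power: P_in = P/eta = 14889.7 / 0.63 = 23630 W
Therefore the shaft input power required = 23630 W.


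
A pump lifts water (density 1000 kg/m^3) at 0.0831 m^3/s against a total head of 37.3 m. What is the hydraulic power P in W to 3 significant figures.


Approach: apply the hydraulic power relation, P = rho*g*Q*H.
P = 1000 * 9.81 * 0.0831 * 37.3 = 30400 W
Therefore the hydraulic power P = 30400 W.


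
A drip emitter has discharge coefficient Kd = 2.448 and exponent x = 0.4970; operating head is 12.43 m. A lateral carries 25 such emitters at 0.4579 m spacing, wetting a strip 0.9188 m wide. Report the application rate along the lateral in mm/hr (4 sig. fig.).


Approach: apply the emitter equation with a lateral mass balance, q = Kd*h^x; Q = n*q; rate = Q/(n*spacing*width).
Step 1 — single emitter flow (q = Kd*h^x):
  q = 2.448 * 12.43^0.4970 = 8.56571 L/hr
Step 2 — total lateral flow: Q = 25 * 8.56571 = 214.143 L/hr
Step 3 — wetted area: A = 25 * 0.4579 * 0.9188 = 10.5180 m^2
Step 4 — application rate: Q/A = 214.143/10.5180 = 20.36 mm/hr
Therefore the application rate along the lateral = 20.36 mm/hr.
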